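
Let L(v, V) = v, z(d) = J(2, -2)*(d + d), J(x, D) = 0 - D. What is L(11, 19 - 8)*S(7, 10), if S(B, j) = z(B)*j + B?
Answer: 3157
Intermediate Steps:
J(x, D) = -D
z(d) = 4*d (z(d) = (-1*(-2))*(d + d) = 2*(2*d) = 4*d)
S(B, j) = B + 4*B*j (S(B, j) = (4*B)*j + B = 4*B*j + B = B + 4*B*j)
L(11, 19 - 8)*S(7, 10) = 11*(7*(1 + 4*10)) = 11*(7*(1 + 40)) = 11*(7*41) = 11*287 = 3157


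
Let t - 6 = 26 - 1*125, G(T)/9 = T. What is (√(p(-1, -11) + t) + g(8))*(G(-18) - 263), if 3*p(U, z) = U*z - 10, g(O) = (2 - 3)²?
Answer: -425 - 425*I*√834/3 ≈ -425.0 - 4091.2*I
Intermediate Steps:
G(T) = 9*T
t = -93 (t = 6 + (26 - 1*125) = 6 + (26 - 125) = 6 - 99 = -93)
g(O) = 1 (g(O) = (-1)² = 1)
p(U, z) = -10/3 + U*z/3 (p(U, z) = (U*z - 10)/3 = (-10 + U*z)/3 = -10/3 + U*z/3)
(√(p(-1, -11) + t) + g(8))*(G(-18) - 263) = (√((-10/3 + (⅓)*(-1)*(-11)) - 93) + 1)*(9*(-18) - 263) = (√((-10/3 + 11/3) - 93) + 1)*(-162 - 263) = (√(⅓ - 93) + 1)*(-425) = (√(-278/3) + 1)*(-425) = (I*√834/3 + 1)*(-425) = (1 + I*√834/3)*(-425) = -425 - 425*I*√834/3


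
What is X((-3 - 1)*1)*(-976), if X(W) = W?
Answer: 3904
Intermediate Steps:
X((-3 - 1)*1)*(-976) = ((-3 - 1)*1)*(-976) = -4*1*(-976) = -4*(-976) = 3904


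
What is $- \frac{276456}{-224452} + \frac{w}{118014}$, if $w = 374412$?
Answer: $\frac{4860966692}{1103686597} \approx 4.4043$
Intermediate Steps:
$- \frac{276456}{-224452} + \frac{w}{118014} = - \frac{276456}{-224452} + \frac{374412}{118014} = \left(-276456\right) \left(- \frac{1}{224452}\right) + 374412 \cdot \frac{1}{118014} = \frac{69114}{56113} + \frac{62402}{19669} = \frac{4860966692}{1103686597}$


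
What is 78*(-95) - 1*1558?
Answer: -8968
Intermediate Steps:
78*(-95) - 1*1558 = -7410 - 1558 = -8968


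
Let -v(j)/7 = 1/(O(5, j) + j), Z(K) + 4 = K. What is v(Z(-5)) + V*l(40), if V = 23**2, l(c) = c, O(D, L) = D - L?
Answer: 105793/5 ≈ 21159.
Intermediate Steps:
Z(K) = -4 + K
v(j) = -7/5 (v(j) = -7/((5 - j) + j) = -7/5)
V = 529
v(Z(-5)) + V*l(40) = -7/5 + 529*40 = -7/5 + 21160 = 105793/5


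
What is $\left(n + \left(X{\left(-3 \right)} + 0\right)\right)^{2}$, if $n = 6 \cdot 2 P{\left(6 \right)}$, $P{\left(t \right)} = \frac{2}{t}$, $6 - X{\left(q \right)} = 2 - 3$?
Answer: $121$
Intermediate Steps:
$X{\left(q \right)} = 7$ ($X{\left(q \right)} = 6 - \left(2 - 3\right) = 6 - -1 = 6 + 1 = 7$)
$n = 4$ ($n = 6 \cdot 2 \cdot \frac{2}{6} = 12 \cdot 2 \cdot \frac{1}{6} = 12 \cdot \frac{1}{3} = 4$)
$\left(n + \left(X{\left(-3 \right)} + 0\right)\right)^{2} = \left(4 + \left(7 + 0\right)\right)^{2} = \left(4 + 7\right)^{2} = 11^{2} = 121$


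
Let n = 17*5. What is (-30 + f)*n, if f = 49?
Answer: 1615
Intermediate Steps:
n = 85
(-30 + f)*n = (-30 + 49)*85 = 19*85 = 1615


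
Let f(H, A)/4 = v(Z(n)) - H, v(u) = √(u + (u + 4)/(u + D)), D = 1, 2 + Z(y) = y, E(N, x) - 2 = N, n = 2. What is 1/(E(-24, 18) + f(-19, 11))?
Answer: 1/62 ≈ 0.016129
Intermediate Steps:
E(N, x) = 2 + N
Z(y) = -2 + y
v(u) = √(u + (4 + u)/(1 + u)) (v(u) = √(u + (u + 4)/(u + 1)) = √(u + (4 + u)/(1 + u)))
f(H, A) = 8 - 4*H (f(H, A) = 4*(√((4 + (-2 + 2) + (-2 + 2)*(1 + (-2 + 2)))/(1 + (-2 + 2))) - H) = 4*(√((4 + 0 + 0*(1 + 0))/(1 + 0)) - H) = 4*(√((4 + 0 + 0*1)/1) - H) = 4*(√(1*(4 + 0 + 0)) - H) = 4*(√(1*4) - H) = 4*(√4 - H) = 4*(2 - H) = 8 - 4*H)
1/(E(-24, 18) + f(-19, 11)) = 1/((2 - 24) + (8 - 4*(-19))) = 1/(-22 + (8 + 76)) = 1/(-22 + 84) = 1/62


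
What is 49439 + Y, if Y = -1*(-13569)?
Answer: 63008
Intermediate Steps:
Y = 13569
49439 + Y = 49439 + 13569 = 63008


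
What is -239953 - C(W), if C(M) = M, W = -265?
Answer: -239688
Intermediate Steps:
-239953 - C(W) = -239953 - 1*(-265) = -239953 + 265 = -239688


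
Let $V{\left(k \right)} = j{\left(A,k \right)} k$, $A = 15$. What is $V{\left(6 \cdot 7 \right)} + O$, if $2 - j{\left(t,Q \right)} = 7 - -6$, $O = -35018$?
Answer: $-35480$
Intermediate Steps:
$j{\left(t,Q \right)} = -11$ ($j{\left(t,Q \right)} = 2 - \left(7 - -6\right) = 2 - \left(7 + 6\right) = 2 - 13 = -11$)
$V{\left(k \right)} = - 11 k$
$V{\left(6 \cdot 7 \right)} + O = - 11 \cdot 6 \cdot 7 - 35018 = \left(-11\right) 42 - 35018 = -462 - 35018 = -35480$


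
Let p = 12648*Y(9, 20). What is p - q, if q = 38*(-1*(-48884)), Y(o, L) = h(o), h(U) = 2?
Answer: -1832296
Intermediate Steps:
Y(o, L) = 2
p = 25296 (p = 12648*2 = 25296)
q = 1857592 (q = 38*48884 = 1857592)
p - q = 25296 - 1*1857592 = 25296 - 1857592 = -1832296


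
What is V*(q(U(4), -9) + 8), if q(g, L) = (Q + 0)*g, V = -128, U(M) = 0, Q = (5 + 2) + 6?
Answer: -1024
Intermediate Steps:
Q = 13 (Q = 7 + 6 = 13)
q(g, L) = 13*g (q(g, L) = (13 + 0)*g = 13*g)
V*(q(U(4), -9) + 8) = -128*(13*0 + 8) = -128*(0 + 8) = -128*8 = -1024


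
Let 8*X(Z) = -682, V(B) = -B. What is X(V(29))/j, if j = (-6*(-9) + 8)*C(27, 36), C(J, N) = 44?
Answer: -1/32 ≈ -0.031250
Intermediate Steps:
X(Z) = -341/4 (X(Z) = (1/8)*(-682) = -341/4)
j = 2728 (j = (-6*(-9) + 8)*44 = (54 + 8)*44 = 62*44 = 2728)
X(V(29))/j = -341/4/2728 = -341/4*1/2728 = -1/32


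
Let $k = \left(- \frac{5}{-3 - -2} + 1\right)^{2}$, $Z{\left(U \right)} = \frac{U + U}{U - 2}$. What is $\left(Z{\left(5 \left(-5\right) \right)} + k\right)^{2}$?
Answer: $\frac{1044484}{729} \approx 1432.8$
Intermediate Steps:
$Z{\left(U \right)} = \frac{2 U}{-2 + U}$
$k = 36$ ($k = \left(- \frac{5}{-3 + 2} + 1\right)^{2} = \left(- \frac{5}{-1} + 1\right)^{2} = \left(\left(-5\right) \left(-1\right) + 1\right)^{2} = \left(5 + 1\right)^{2} = 6^{2} = 36$)
$\left(Z{\left(5 \left(-5\right) \right)} + k\right)^{2} = \left(\frac{2 \cdot 5 \left(-5\right)}{-2 + 5 \left(-5\right)} + 36\right)^{2} = \left(2 \left(-25\right) \frac{1}{-2 - 25} + 36\right)^{2} = \left(2 \left(-25\right) \frac{1}{-27} + 36\right)^{2} = \left(2 \left(-25\right) \left(- \frac{1}{27}\right) + 36\right)^{2} = \left(\frac{50}{27} + 36\right)^{2} = \left(\frac{1022}{27}\right)^{2} = \frac{1044484}{729}$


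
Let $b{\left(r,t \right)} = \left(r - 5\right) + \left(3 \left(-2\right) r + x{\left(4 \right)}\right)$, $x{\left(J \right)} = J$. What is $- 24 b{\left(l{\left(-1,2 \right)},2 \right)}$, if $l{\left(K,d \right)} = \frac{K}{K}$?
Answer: $144$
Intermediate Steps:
$l{\left(K,d \right)} = 1$
$b{\left(r,t \right)} = -1 - 5 r$ ($b{\left(r,t \right)} = \left(r - 5\right) + \left(3 \left(-2\right) r + 4\right) = \left(-5 + r\right) - \left(-4 + 6 r\right) = -1 - 5 r$)
$- 24 b{\left(l{\left(-1,2 \right)},2 \right)} = - 24 \left(-1 - 5\right) = \left(-24\right) \left(-6\right) = 144$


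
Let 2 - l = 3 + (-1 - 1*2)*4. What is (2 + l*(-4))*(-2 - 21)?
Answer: 966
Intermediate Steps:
l = 11 (l = 2 - (3 + (-1 - 1*2)*4) = 2 - (3 + (-1 - 2)*4) = 2 - (3 - 3*4) = 2 - (3 - 12) = 2 - 1*(-9) = 2 + 9 = 11)
(2 + l*(-4))*(-2 - 21) = (2 + 11*(-4))*(-2 - 21) = (2 - 44)*(-23) = -42*(-23) = 966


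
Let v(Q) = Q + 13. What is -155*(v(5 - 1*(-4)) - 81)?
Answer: 9145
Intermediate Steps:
v(Q) = 13 + Q
-155*(v(5 - 1*(-4)) - 81) = -155*((13 + (5 - 1*(-4))) - 81) = -155*((13 + (5 + 4)) - 81) = -155*((13 + 9) - 81) = -155*(22 - 81) = -155*(-59) = 9145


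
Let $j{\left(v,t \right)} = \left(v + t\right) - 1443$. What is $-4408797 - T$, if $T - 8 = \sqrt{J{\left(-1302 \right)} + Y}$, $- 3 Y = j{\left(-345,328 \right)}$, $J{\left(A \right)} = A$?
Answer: $-4408805 - \frac{i \sqrt{7338}}{3} \approx -4.4088 \cdot 10^{6} - 28.554 i$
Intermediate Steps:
$j{\left(v,t \right)} = -1443 + t + v$ ($j{\left(v,t \right)} = \left(t + v\right) - 1443 = -1443 + t + v$)
$Y = \frac{1460}{3}$ ($Y = - \frac{-1443 + 328 - 345}{3} = \left(- \frac{1}{3}\right) \left(-1460\right) = \frac{1460}{3} \approx 486.67$)
$T = 8 + \frac{i \sqrt{7338}}{3}$ ($T = 8 + \sqrt{-1302 + \frac{1460}{3}} = 8 + \sqrt{- \frac{2446}{3}} = 8 + \frac{i \sqrt{7338}}{3} \approx 8.0 + 28.554 i$)
$-4408797 - T = -4408797 - \left(8 + \frac{i \sqrt{7338}}{3}\right) = -4408805 - \frac{i \sqrt{7338}}{3}$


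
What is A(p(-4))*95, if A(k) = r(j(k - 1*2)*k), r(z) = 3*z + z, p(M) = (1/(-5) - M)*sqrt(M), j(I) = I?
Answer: -109744/5 - 5776*I ≈ -21949.0 - 5776.0*I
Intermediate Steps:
p(M) = sqrt(M)*(-1/5 - M) (p(M) = (-1/5 - M)*sqrt(M) = sqrt(M)*(-1/5 - M))
r(z) = 4*z
A(k) = 4*k*(-2 + k) (A(k) = 4*((k - 1*2)*k) = 4*((k - 2)*k) = 4*((-2 + k)*k) = 4*(k*(-2 + k)) = 4*k*(-2 + k))
A(p(-4))*95 = (4*(sqrt(-4)*(-1/5 - 1*(-4)))*(-2 + sqrt(-4)*(-1/5 - 1*(-4))))*95 = (4*((2*I)*(-1/5 + 4))*(-2 + (2*I)*(-1/5 + 4)))*95 = (4*((2*I)*(19/5))*(-2 + (2*I)*(19/5)))*95 = (4*(38*I/5)*(-2 + 38*I/5))*95 = (152*I*(-2 + 38*I/5)/5)*95 = 2888*I*(-2 + 38*I/5)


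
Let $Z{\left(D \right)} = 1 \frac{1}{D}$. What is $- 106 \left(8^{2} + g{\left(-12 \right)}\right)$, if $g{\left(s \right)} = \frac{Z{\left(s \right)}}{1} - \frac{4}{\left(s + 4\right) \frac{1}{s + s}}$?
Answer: $- \frac{33019}{6} \approx -5503.2$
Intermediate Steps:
$Z{\left(D \right)} = \frac{1}{D}$
$g{\left(s \right)} = \frac{1}{s} - \frac{8 s}{4 + s}$ ($g{\left(s \right)} = \frac{1}{s 1} - \frac{4}{\left(s + 4\right) \frac{1}{s + s}} = \frac{1}{s} 1 - \frac{4}{\left(4 + s\right) \frac{1}{2 s}} = \frac{1}{s} - \frac{4}{\left(4 + s\right) \frac{1}{2 s}} = \frac{1}{s} - \frac{4}{\frac{1}{2} \frac{1}{s} \left(4 + s\right)} = \frac{1}{s} - 4 \frac{2 s}{4 + s} = \frac{1}{s} - \frac{8 s}{4 + s}$)
$- 106 \left(8^{2} + g{\left(-12 \right)}\right) = - 106 \left(8^{2} + \frac{4 - 12 \left(1 - -96\right)}{\left(-12\right) \left(4 - 12\right)}\right) = - 106 \left(64 - \frac{4 - 12 \left(1 + 96\right)}{12 \left(-8\right)}\right) = - 106 \left(64 - - \frac{4 - 1164}{96}\right) = - 106 \left(64 - \left(- \frac{1}{96}\right) \left(-1160\right)\right) = - 106 \left(64 - \frac{145}{12}\right) = \left(-106\right) \frac{623}{12} = - \frac{33019}{6}$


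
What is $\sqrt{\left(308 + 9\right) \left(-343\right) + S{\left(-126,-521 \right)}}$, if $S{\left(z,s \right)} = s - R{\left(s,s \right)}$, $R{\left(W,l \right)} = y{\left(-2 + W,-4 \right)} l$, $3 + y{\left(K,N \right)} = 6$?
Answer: $i \sqrt{107689} \approx 328.16 i$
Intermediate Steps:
$y{\left(K,N \right)} = 3$ ($y{\left(K,N \right)} = -3 + 6 = 3$)
$R{\left(W,l \right)} = 3 l$
$S{\left(z,s \right)} = - 2 s$ ($S{\left(z,s \right)} = s - 3 s = - 2 s$)
$\sqrt{\left(308 + 9\right) \left(-343\right) + S{\left(-126,-521 \right)}} = \sqrt{\left(308 + 9\right) \left(-343\right) - -1042} = \sqrt{317 \left(-343\right) + 1042} = \sqrt{-108731 + 1042} = \sqrt{-107689} = i \sqrt{107689}$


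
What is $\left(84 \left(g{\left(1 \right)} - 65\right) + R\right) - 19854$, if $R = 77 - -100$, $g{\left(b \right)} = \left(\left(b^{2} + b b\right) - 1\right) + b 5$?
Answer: $-24633$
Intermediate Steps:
$g{\left(b \right)} = -1 + 2 b^{2} + 5 b$ ($g{\left(b \right)} = \left(\left(b^{2} + b^{2}\right) - 1\right) + 5 b = \left(2 b^{2} - 1\right) + 5 b = \left(-1 + 2 b^{2}\right) + 5 b = -1 + 2 b^{2} + 5 b$)
$R = 177$ ($R = 77 + 100 = 177$)
$\left(84 \left(g{\left(1 \right)} - 65\right) + R\right) - 19854 = \left(84 \left(\left(-1 + 2 \cdot 1^{2} + 5 \cdot 1\right) - 65\right) + 177\right) - 19854 = \left(84 \left(\left(-1 + 2 \cdot 1 + 5\right) - 65\right) + 177\right) - 19854 = \left(84 \left(\left(-1 + 2 + 5\right) - 65\right) + 177\right) - 19854 = \left(84 \left(6 - 65\right) + 177\right) - 19854 = \left(84 \left(-59\right) + 177\right) - 19854 = \left(-4956 + 177\right) - 19854 = -4779 - 19854 = -24633$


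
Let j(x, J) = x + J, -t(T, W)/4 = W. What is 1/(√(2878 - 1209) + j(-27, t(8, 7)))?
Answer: -55/1356 - √1669/1356 ≈ -0.070688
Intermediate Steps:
t(T, W) = -4*W
j(x, J) = J + x
1/(√(2878 - 1209) + j(-27, t(8, 7))) = 1/(√(2878 - 1209) + (-4*7 - 27)) = 1/(√1669 + (-28 - 27)) = 1/(√1669 - 55) = 1/(-55 + √1669)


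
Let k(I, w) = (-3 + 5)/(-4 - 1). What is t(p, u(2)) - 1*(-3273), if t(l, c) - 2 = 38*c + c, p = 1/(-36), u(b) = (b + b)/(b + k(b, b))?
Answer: 6745/2 ≈ 3372.5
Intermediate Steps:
k(I, w) = -⅖ (k(I, w) = 2/(-5) = 2*(-⅕) = -⅖)
u(b) = 2*b/(-⅖ + b) (u(b) = (b + b)/(b - ⅖) = (2*b)/(-⅖ + b) = 2*b/(-⅖ + b))
p = -1/36 ≈ -0.027778
t(l, c) = 2 + 39*c (t(l, c) = 2 + (38*c + c) = 2 + 39*c)
t(p, u(2)) - 1*(-3273) = (2 + 39*(10*2/(-2 + 5*2))) - 1*(-3273) = (2 + 39*(10*2/(-2 + 10))) + 3273 = (2 + 39*(10*2/8)) + 3273 = (2 + 39*(10*2*(⅛))) + 3273 = (2 + 39*(5/2)) + 3273 = (2 + 195/2) + 3273 = 199/2 + 3273 = 6745/2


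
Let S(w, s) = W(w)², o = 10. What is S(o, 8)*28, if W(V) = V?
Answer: 2800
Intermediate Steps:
S(w, s) = w²
S(o, 8)*28 = 10²*28 = 100*28 = 2800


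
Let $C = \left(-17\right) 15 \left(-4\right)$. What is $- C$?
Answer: $-1020$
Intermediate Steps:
$C = 1020$ ($C = \left(-255\right) \left(-4\right) = 1020$)
$- C = \left(-1\right) 1020 = -1020$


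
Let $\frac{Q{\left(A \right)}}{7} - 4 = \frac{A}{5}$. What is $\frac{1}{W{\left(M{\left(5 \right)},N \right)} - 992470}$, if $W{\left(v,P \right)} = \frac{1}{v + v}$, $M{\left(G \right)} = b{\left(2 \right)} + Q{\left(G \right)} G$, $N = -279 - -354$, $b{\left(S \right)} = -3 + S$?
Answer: $- \frac{348}{345379559} \approx -1.0076 \cdot 10^{-6}$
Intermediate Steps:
$Q{\left(A \right)} = 28 + \frac{7 A}{5}$ ($Q{\left(A \right)} = 28 + 7 \frac{A}{5} = 28 + \frac{7 A}{5}$)
$N = 75$ ($N = -279 + 354 = 75$)
$M{\left(G \right)} = -1 + G \left(28 + \frac{7 G}{5}\right)$ ($M{\left(G \right)} = \left(-3 + 2\right) + \left(28 + \frac{7 G}{5}\right) G = -1 + G \left(28 + \frac{7 G}{5}\right)$)
$W{\left(v,P \right)} = \frac{1}{2 v}$
$\frac{1}{W{\left(M{\left(5 \right)},N \right)} - 992470} = \frac{1}{\frac{1}{2 \left(-1 + \frac{7}{5} \cdot 5 \left(20 + 5\right)\right)} - 992470} = \frac{1}{\frac{1}{2 \left(-1 + \frac{7}{5} \cdot 5 \cdot 25\right)} - 992470} = \frac{1}{\frac{1}{2 \left(-1 + 175\right)} - 992470} = \frac{1}{\frac{1}{2 \cdot 174} - 992470} = \frac{1}{\frac{1}{2} \cdot \frac{1}{174} - 992470} = \frac{1}{\frac{1}{348} - 992470} = \frac{1}{- \frac{345379559}{348}} = - \frac{348}{345379559}$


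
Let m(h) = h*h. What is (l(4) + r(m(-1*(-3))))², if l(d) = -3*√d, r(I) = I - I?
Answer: 36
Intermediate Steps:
m(h) = h²
r(I) = 0
(l(4) + r(m(-1*(-3))))² = (-3*√4 + 0)² = (-3*2 + 0)² = (-6 + 0)² = (-6)² = 36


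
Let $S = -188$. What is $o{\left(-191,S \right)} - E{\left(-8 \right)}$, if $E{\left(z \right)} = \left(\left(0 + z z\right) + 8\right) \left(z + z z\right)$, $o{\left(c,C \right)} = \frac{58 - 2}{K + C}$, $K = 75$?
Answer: $- \frac{455672}{113} \approx -4032.5$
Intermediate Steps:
$o{\left(c,C \right)} = \frac{56}{75 + C}$ ($o{\left(c,C \right)} = \frac{58 - 2}{75 + C} = \frac{56}{75 + C}$)
$E{\left(z \right)} = \left(8 + z^{2}\right) \left(z + z^{2}\right)$ ($E{\left(z \right)} = \left(\left(0 + z^{2}\right) + 8\right) \left(z + z^{2}\right) = \left(z^{2} + 8\right) \left(z + z^{2}\right) = \left(8 + z^{2}\right) \left(z + z^{2}\right)$)
$o{\left(-191,S \right)} - E{\left(-8 \right)} = \frac{56}{75 - 188} - - 8 \left(8 + \left(-8\right)^{2} + \left(-8\right)^{3} + 8 \left(-8\right)\right) = \frac{56}{-113} - - 8 \left(8 + 64 - 512 - 64\right) = 56 \left(- \frac{1}{113}\right) - \left(-8\right) \left(-504\right) = - \frac{56}{113} - 4032 = - \frac{455672}{113}$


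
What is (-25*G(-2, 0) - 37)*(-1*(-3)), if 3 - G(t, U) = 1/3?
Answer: -311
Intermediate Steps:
G(t, U) = 8/3 (G(t, U) = 3 - 1/3 = 3 - 1*⅓ = 3 - ⅓ = 8/3)
(-25*G(-2, 0) - 37)*(-1*(-3)) = (-25*8/3 - 37)*(-1*(-3)) = (-200/3 - 37)*3 = -311/3*3 = -311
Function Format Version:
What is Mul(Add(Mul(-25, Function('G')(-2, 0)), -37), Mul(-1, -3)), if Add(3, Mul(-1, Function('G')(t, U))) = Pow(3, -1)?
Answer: -311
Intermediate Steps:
Function('G')(t, U) = Rational(8, 3) (Function('G')(t, U) = Add(3, Mul(-1, Pow(3, -1))) = Add(3, Mul(-1, Rational(1, 3))) = Add(3, Rational(-1, 3)) = Rational(8, 3))
Mul(Add(Mul(-25, Function('G')(-2, 0)), -37), Mul(-1, -3)) = Mul(Add(Mul(-25, Rational(8, 3)), -37), Mul(-1, -3)) = Mul(Add(Rational(-200, 3), -37), 3) = Mul(Rational(-311, 3), 3) = -311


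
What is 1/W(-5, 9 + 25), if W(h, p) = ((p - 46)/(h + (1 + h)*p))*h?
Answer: -47/20 ≈ -2.3500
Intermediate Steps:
W(h, p) = h*(-46 + p)/(h + p*(1 + h)) (W(h, p) = ((-46 + p)/(h + p*(1 + h)))*h = h*(-46 + p)/(h + p*(1 + h)))
1/W(-5, 9 + 25) = 1/(-5*(-46 + (9 + 25))/(-5 + (9 + 25) - 5*(9 + 25))) = 1/(-5*(-46 + 34)/(-5 + 34 - 5*34)) = 1/(-5*(-12)/(-5 + 34 - 170)) = 1/(-5*(-12)/(-141)) = 1/(-5*(-1/141)*(-12)) = 1/(-20/47) = -47/20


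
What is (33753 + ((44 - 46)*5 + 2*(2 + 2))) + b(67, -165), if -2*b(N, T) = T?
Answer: 67667/2 ≈ 33834.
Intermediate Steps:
b(N, T) = -T/2
(33753 + ((44 - 46)*5 + 2*(2 + 2))) + b(67, -165) = (33753 + ((44 - 46)*5 + 2*(2 + 2))) - 1/2*(-165) = (33753 + (-2*5 + 2*4)) + 165/2 = (33753 + (-10 + 8)) + 165/2 = (33753 - 2) + 165/2 = 33751 + 165/2 = 67667/2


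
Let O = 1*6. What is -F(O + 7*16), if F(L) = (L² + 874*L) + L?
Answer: -117174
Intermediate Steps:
O = 6
F(L) = L² + 875*L
-F(O + 7*16) = -(6 + 7*16)*(875 + (6 + 7*16)) = -(6 + 112)*(875 + (6 + 112)) = -118*(875 + 118) = -118*993 = -1*117174 = -117174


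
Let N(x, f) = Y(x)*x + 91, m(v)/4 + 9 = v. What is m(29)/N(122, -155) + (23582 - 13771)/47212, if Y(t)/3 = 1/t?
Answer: 2349597/2218964 ≈ 1.0589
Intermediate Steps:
Y(t) = 3/t
m(v) = -36 + 4*v
N(x, f) = 94 (N(x, f) = (3/x)*x + 91 = 3 + 91 = 94)
m(29)/N(122, -155) + (23582 - 13771)/47212 = (-36 + 4*29)/94 + (23582 - 13771)/47212 = (-36 + 116)*(1/94) + 9811*(1/47212) = 80*(1/94) + 9811/47212 = 40/47 + 9811/47212 = 2349597/2218964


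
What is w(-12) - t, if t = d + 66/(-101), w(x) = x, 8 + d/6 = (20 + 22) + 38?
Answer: -44778/101 ≈ -443.35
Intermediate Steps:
d = 432 (d = -48 + 6*((20 + 22) + 38) = -48 + 6*(42 + 38) = -48 + 6*80 = -48 + 480 = 432)
t = 43566/101 (t = 432 + 66/(-101) = 432 + 66*(-1/101) = 432 - 66/101 = 43566/101 ≈ 431.35)
w(-12) - t = -12 - 1*43566/101 = -12 - 43566/101 = -44778/101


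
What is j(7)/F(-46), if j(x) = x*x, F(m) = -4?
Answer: -49/4 ≈ -12.250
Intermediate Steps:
j(x) = x²
j(7)/F(-46) = 7²/(-4) = 49*(-¼) = -49/4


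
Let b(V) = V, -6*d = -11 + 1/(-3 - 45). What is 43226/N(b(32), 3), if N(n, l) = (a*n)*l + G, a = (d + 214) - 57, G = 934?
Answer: 129678/48547 ≈ 2.6712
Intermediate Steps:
d = 529/288 (d = -(-11 + 1/(-3 - 45))/6 = -(-11 + 1/(-48))/6 = -(-11 - 1/48)/6 = -⅙*(-529/48) = 529/288 ≈ 1.8368)
a = 45745/288 (a = (529/288 + 214) - 57 = 62161/288 - 57 = 45745/288 ≈ 158.84)
N(n, l) = 934 + 45745*l*n/288 (N(n, l) = (45745*n/288)*l + 934 = 45745*l*n/288 + 934 = 934 + 45745*l*n/288)
43226/N(b(32), 3) = 43226/(934 + (45745/288)*3*32) = 43226/(934 + 45745/3) = 43226/(48547/3) = 43226*(3/48547) = 129678/48547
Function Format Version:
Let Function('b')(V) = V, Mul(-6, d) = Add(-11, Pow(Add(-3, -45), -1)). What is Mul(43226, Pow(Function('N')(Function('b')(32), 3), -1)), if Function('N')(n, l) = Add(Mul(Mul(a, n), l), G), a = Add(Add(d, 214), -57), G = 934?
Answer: Rational(129678, 48547) ≈ 2.6712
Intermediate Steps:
d = Rational(529, 288) (d = Mul(Rational(-1, 6), Add(-11, Pow(Add(-3, -45), -1))) = Mul(Rational(-1, 6), Add(-11, Pow(-48, -1))) = Mul(Rational(-1, 6), Add(-11, Rational(-1, 48))) = Mul(Rational(-1, 6), Rational(-529, 48)) = Rational(529, 288) ≈ 1.8368)
a = Rational(45745, 288) (a = Add(Add(Rational(529, 288), 214), -57) = Add(Rational(62161, 288), -57) = Rational(45745, 288) ≈ 158.84)
Function('N')(n, l) = Add(934, Mul(Rational(45745, 288), l, n)) (Function('N')(n, l) = Add(Mul(Mul(Rational(45745, 288), n), l), 934) = Add(Mul(Rational(45745, 288), l, n), 934) = Add(934, Mul(Rational(45745, 288), l, n)))
Mul(43226, Pow(Function('N')(Function('b')(32), 3), -1)) = Mul(43226, Pow(Add(934, Mul(Rational(45745, 288), 3, 32)), -1)) = Mul(43226, Pow(Add(934, Rational(45745, 3)), -1)) = Mul(43226, Pow(Rational(48547, 3), -1)) = Mul(43226, Rational(3, 48547)) = Rational(129678, 48547)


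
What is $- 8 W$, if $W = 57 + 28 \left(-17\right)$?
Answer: $3352$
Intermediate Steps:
$W = -419$ ($W = 57 - 476 = -419$)
$- 8 W = \left(-8\right) \left(-419\right) = 3352$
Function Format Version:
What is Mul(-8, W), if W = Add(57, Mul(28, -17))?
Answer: 3352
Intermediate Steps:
W = -419 (W = Add(57, -476) = -419)
Mul(-8, W) = Mul(-8, -419) = 3352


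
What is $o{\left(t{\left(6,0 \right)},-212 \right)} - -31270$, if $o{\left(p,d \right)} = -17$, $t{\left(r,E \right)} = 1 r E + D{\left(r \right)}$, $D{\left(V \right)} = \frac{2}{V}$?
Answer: $31253$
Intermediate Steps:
$t{\left(r,E \right)} = \frac{2}{r} + E r$ ($t{\left(r,E \right)} = 1 r E + \frac{2}{r} = r E + \frac{2}{r} = E r + \frac{2}{r} = \frac{2}{r} + E r$)
$o{\left(t{\left(6,0 \right)},-212 \right)} - -31270 = -17 - -31270 = -17 + 31270 = 31253$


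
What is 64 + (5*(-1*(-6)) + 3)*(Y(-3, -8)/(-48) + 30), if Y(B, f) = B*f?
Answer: 2075/2 ≈ 1037.5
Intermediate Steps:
64 + (5*(-1*(-6)) + 3)*(Y(-3, -8)/(-48) + 30) = 64 + (5*(-1*(-6)) + 3)*(-3*(-8)/(-48) + 30) = 64 + (5*6 + 3)*(24*(-1/48) + 30) = 64 + (30 + 3)*(-½ + 30) = 64 + 33*(59/2) = 64 + 1947/2 = 2075/2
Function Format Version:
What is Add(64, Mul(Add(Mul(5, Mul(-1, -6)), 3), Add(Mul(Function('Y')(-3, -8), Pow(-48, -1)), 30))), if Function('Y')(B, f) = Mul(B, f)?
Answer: Rational(2075, 2) ≈ 1037.5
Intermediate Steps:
Add(64, Mul(Add(Mul(5, Mul(-1, -6)), 3), Add(Mul(Function('Y')(-3, -8), Pow(-48, -1)), 30))) = Add(64, Mul(Add(Mul(5, Mul(-1, -6)), 3), Add(Mul(Mul(-3, -8), Pow(-48, -1)), 30))) = Add(64, Mul(Add(Mul(5, 6), 3), Add(Mul(24, Rational(-1, 48)), 30))) = Add(64, Mul(Add(30, 3), Add(Rational(-1, 2), 30))) = Add(64, Mul(33, Rational(59, 2))) = Add(64, Rational(1947, 2)) = Rational(2075, 2)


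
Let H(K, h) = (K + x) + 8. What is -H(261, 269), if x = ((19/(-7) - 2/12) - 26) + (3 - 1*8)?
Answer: -9875/42 ≈ -235.12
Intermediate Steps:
x = -1423/42 (x = ((19*(-⅐) - 2*1/12) - 26) + (3 - 8) = ((-19/7 - ⅙) - 26) - 5 = (-121/42 - 26) - 5 = -1213/42 - 5 = -1423/42 ≈ -33.881)
H(K, h) = -1087/42 + K (H(K, h) = (K - 1423/42) + 8 = (-1423/42 + K) + 8 = -1087/42 + K)
-H(261, 269) = -(-1087/42 + 261) = -1*9875/42 = -9875/42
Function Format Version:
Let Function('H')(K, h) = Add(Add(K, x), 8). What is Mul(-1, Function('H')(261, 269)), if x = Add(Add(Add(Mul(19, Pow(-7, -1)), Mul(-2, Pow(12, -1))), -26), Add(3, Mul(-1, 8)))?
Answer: Rational(-9875, 42) ≈ -235.12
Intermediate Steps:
x = Rational(-1423, 42) (x = Add(Add(Add(Mul(19, Rational(-1, 7)), Mul(-2, Rational(1, 12))), -26), Add(3, -8)) = Add(Add(Add(Rational(-19, 7), Rational(-1, 6)), -26), -5) = Add(Add(Rational(-121, 42), -26), -5) = Add(Rational(-1213, 42), -5) = Rational(-1423, 42) ≈ -33.881)
Function('H')(K, h) = Add(Rational(-1087, 42), K) (Function('H')(K, h) = Add(Add(K, Rational(-1423, 42)), 8) = Add(Add(Rational(-1423, 42), K), 8) = Add(Rational(-1087, 42), K))
Mul(-1, Function('H')(261, 269)) = Mul(-1, Add(Rational(-1087, 42), 261)) = Mul(-1, Rational(9875, 42)) = Rational(-9875, 42)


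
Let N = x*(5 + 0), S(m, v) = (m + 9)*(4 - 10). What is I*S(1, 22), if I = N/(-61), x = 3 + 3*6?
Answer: 6300/61 ≈ 103.28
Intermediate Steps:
x = 21 (x = 3 + 18 = 21)
S(m, v) = -54 - 6*m (S(m, v) = (9 + m)*(-6) = -54 - 6*m)
N = 105 (N = 21*(5 + 0) = 21*5 = 105)
I = -105/61 (I = 105/(-61) = 105*(-1/61) = -105/61 ≈ -1.7213)
I*S(1, 22) = -105*(-54 - 6*1)/61 = -105*(-54 - 6)/61 = -105/61*(-60) = 6300/61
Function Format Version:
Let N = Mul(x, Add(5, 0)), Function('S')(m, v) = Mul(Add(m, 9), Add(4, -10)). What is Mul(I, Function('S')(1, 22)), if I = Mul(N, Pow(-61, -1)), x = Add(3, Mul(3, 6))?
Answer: Rational(6300, 61) ≈ 103.28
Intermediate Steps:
x = 21 (x = Add(3, 18) = 21)
Function('S')(m, v) = Add(-54, Mul(-6, m)) (Function('S')(m, v) = Mul(Add(9, m), -6) = Add(-54, Mul(-6, m)))
N = 105 (N = Mul(21, Add(5, 0)) = Mul(21, 5) = 105)
I = Rational(-105, 61) (I = Mul(105, Pow(-61, -1)) = Mul(105, Rational(-1, 61)) = Rational(-105, 61) ≈ -1.7213)
Mul(I, Function('S')(1, 22)) = Mul(Rational(-105, 61), Add(-54, Mul(-6, 1))) = Mul(Rational(-105, 61), Add(-54, -6)) = Mul(Rational(-105, 61), -60) = Rational(6300, 61)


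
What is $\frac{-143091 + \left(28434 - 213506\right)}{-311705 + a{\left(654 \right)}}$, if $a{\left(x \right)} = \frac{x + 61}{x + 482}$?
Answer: $\frac{372793168}{354096165} \approx 1.0528$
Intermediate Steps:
$a{\left(x \right)} = \frac{61 + x}{482 + x}$
$\frac{-143091 + \left(28434 - 213506\right)}{-311705 + a{\left(654 \right)}} = \frac{-143091 + \left(28434 - 213506\right)}{-311705 + \frac{61 + 654}{482 + 654}} = \frac{-143091 - 185072}{-311705 + \frac{1}{1136} \cdot 715} = - \frac{328163}{-311705 + \frac{1}{1136} \cdot 715} = - \frac{328163}{-311705 + \frac{715}{1136}} = - \frac{328163}{- \frac{354096165}{1136}} = \left(-328163\right) \left(- \frac{1136}{354096165}\right) = \frac{372793168}{354096165}$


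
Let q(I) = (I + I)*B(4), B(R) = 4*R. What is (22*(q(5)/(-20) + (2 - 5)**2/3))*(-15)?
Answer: 1650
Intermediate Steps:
q(I) = 32*I (q(I) = (I + I)*(4*4) = (2*I)*16 = 32*I)
(22*(q(5)/(-20) + (2 - 5)**2/3))*(-15) = (22*((32*5)/(-20) + (2 - 5)**2/3))*(-15) = (22*(160*(-1/20) + (-3)**2*(1/3)))*(-15) = (22*(-8 + 9*(1/3)))*(-15) = (22*(-8 + 3))*(-15) = (22*(-5))*(-15) = -110*(-15) = 1650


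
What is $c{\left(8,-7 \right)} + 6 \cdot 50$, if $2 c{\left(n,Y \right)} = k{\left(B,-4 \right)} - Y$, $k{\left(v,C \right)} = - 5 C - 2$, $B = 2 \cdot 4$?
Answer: $\frac{625}{2} \approx 312.5$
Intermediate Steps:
$B = 8$
$k{\left(v,C \right)} = -2 - 5 C$
$c{\left(n,Y \right)} = 9 - \frac{Y}{2}$ ($c{\left(n,Y \right)} = \frac{\left(-2 - -20\right) - Y}{2} = \frac{\left(-2 + 20\right) - Y}{2} = \frac{18 - Y}{2} = 9 - \frac{Y}{2}$)
$c{\left(8,-7 \right)} + 6 \cdot 50 = \left(9 - - \frac{7}{2}\right) + 6 \cdot 50 = \left(9 + \frac{7}{2}\right) + 300 = \frac{25}{2} + 300 = \frac{625}{2}$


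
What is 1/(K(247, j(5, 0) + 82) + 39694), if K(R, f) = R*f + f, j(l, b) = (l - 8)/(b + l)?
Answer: 5/299406 ≈ 1.6700e-5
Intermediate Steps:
j(l, b) = (-8 + l)/(b + l)
K(R, f) = f + R*f
1/(K(247, j(5, 0) + 82) + 39694) = 1/(((-8 + 5)/(0 + 5) + 82)*(1 + 247) + 39694) = 1/((-3/5 + 82)*248 + 39694) = 1/((407/5)*248 + 39694) = 1/(100936/5 + 39694) = 1/(299406/5) = 5/299406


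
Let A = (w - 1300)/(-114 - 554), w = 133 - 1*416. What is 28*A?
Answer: 11081/167 ≈ 66.353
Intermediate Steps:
w = -283 (w = 133 - 416 = -283)
A = 1583/668 (A = (-283 - 1300)/(-114 - 554) = -1583/(-668) = -1583*(-1/668) = 1583/668 ≈ 2.3698)
28*A = 28*(1583/668) = 11081/167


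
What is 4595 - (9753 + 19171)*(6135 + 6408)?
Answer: -362789137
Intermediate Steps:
4595 - (9753 + 19171)*(6135 + 6408) = 4595 - 28924*12543 = 4595 - 1*362793732 = 4595 - 362793732 = -362789137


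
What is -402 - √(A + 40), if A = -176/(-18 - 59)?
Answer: -402 - 2*√518/7 ≈ -408.50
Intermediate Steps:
A = 16/7 (A = -176/(-77) = -176*(-1/77) = 16/7 ≈ 2.2857)
-402 - √(A + 40) = -402 - √(16/7 + 40) = -402 - √(296/7) = -402 - 2*√518/7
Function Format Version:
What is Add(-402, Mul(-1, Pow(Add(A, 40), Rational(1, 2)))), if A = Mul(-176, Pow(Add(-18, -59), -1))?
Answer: Add(-402, Mul(Rational(-2, 7), Pow(518, Rational(1, 2)))) ≈ -408.50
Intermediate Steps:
A = Rational(16, 7) (A = Mul(-176, Pow(-77, -1)) = Mul(-176, Rational(-1, 77)) = Rational(16, 7) ≈ 2.2857)
Add(-402, Mul(-1, Pow(Add(A, 40), Rational(1, 2)))) = Add(-402, Mul(-1, Pow(Add(Rational(16, 7), 40), Rational(1, 2)))) = Add(-402, Mul(-1, Pow(Rational(296, 7), Rational(1, 2)))) = Add(-402, Mul(-1, Mul(Rational(2, 7), Pow(518, Rational(1, 2))))) = Add(-402, Mul(Rational(-2, 7), Pow(518, Rational(1, 2))))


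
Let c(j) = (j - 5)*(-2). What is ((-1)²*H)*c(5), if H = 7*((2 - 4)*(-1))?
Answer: 0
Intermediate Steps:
c(j) = 10 - 2*j (c(j) = (-5 + j)*(-2) = 10 - 2*j)
H = 14 (H = 7*(-2*(-1)) = 7*2 = 14)
((-1)²*H)*c(5) = ((-1)²*14)*(10 - 2*5) = (1*14)*(10 - 10) = 14*0 = 0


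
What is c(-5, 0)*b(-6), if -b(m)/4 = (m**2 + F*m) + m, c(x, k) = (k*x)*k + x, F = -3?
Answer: 960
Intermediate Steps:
c(x, k) = x + x*k**2 (c(x, k) = x*k**2 + x = x + x*k**2)
b(m) = -4*m**2 + 8*m (b(m) = -4*((m**2 - 3*m) + m) = -4*(m**2 - 2*m) = -4*m**2 + 8*m)
c(-5, 0)*b(-6) = (-5*(1 + 0**2))*(4*(-6)*(2 - 1*(-6))) = (-5*(1 + 0))*(4*(-6)*(2 + 6)) = (-5*1)*(4*(-6)*8) = -5*(-192) = 960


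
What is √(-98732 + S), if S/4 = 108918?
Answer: 2*√84235 ≈ 580.46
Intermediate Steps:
S = 435672 (S = 4*108918 = 435672)
√(-98732 + S) = √(-98732 + 435672) = √336940 = 2*√84235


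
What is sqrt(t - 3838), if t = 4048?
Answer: sqrt(210) ≈ 14.491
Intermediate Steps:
sqrt(t - 3838) = sqrt(4048 - 3838) = sqrt(210)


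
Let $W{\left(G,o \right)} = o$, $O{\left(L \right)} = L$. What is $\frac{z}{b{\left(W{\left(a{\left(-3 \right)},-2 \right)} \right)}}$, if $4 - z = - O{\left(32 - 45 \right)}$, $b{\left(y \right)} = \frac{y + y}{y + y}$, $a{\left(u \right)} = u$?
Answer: $-9$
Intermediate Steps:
$b{\left(y \right)} = 1$ ($b{\left(y \right)} = \frac{2 y}{2 y} = 2 y \frac{1}{2 y} = 1$)
$z = -9$ ($z = 4 - - (32 - 45) = 4 - \left(-1\right) \left(-13\right) = 4 - 13 = -9$)
$\frac{z}{b{\left(W{\left(a{\left(-3 \right)},-2 \right)} \right)}} = - \frac{9}{1} = \left(-9\right) 1 = -9$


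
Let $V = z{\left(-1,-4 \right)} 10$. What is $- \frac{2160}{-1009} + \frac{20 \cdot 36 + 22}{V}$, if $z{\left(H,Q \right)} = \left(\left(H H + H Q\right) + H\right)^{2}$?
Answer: $\frac{547139}{80720} \approx 6.7782$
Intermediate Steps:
$z{\left(H,Q \right)} = \left(H + H^{2} + H Q\right)^{2}$ ($z{\left(H,Q \right)} = \left(\left(H^{2} + H Q\right) + H\right)^{2} = \left(H + H^{2} + H Q\right)^{2}$)
$V = 160$ ($V = \left(-1\right)^{2} \left(1 - 1 - 4\right)^{2} \cdot 10 = 1 \left(-4\right)^{2} \cdot 10 = 1 \cdot 16 \cdot 10 = 16 \cdot 10 = 160$)
$- \frac{2160}{-1009} + \frac{20 \cdot 36 + 22}{V} = - \frac{2160}{-1009} + \frac{20 \cdot 36 + 22}{160} = \left(-2160\right) \left(- \frac{1}{1009}\right) + \left(720 + 22\right) \frac{1}{160} = \frac{2160}{1009} + 742 \cdot \frac{1}{160} = \frac{2160}{1009} + \frac{371}{80} = \frac{547139}{80720}$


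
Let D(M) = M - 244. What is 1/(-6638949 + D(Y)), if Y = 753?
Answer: -1/6638440 ≈ -1.5064e-7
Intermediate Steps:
D(M) = -244 + M
1/(-6638949 + D(Y)) = 1/(-6638949 + (-244 + 753)) = 1/(-6638949 + 509) = 1/(-6638440) = -1/6638440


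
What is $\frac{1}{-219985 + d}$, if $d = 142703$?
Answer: $- \frac{1}{77282} \approx -1.294 \cdot 10^{-5}$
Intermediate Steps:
$\frac{1}{-219985 + d} = \frac{1}{-219985 + 142703} = \frac{1}{-77282} = - \frac{1}{77282}$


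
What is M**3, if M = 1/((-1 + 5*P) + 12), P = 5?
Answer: 1/46656 ≈ 2.1433e-5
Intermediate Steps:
M = 1/36 (M = 1/((-1 + 5*5) + 12) = 1/((-1 + 25) + 12) = 1/(24 + 12) = 1/36 ≈ 0.027778)
M**3 = (1/36)**3 = 1/46656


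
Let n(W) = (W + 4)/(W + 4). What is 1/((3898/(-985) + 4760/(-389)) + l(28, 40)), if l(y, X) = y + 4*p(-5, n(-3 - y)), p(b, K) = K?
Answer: 383165/6056358 ≈ 0.063267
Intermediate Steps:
n(W) = 1 (n(W) = (4 + W)/(4 + W) = 1)
l(y, X) = 4 + y (l(y, X) = y + 4*1 = y + 4 = 4 + y)
1/((3898/(-985) + 4760/(-389)) + l(28, 40)) = 1/((3898/(-985) + 4760/(-389)) + (4 + 28)) = 1/((3898*(-1/985) + 4760*(-1/389)) + 32) = 1/((-3898/985 - 4760/389) + 32) = 1/(-6204922/383165 + 32) = 1/(6056358/383165) = 383165/6056358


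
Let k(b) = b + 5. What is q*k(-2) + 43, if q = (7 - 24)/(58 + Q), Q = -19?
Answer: 542/13 ≈ 41.692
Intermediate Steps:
k(b) = 5 + b
q = -17/39 (q = (7 - 24)/(58 - 19) = -17/39 ≈ -0.43590)
q*k(-2) + 43 = -17*(5 - 2)/39 + 43 = -17/39*3 + 43 = -17/13 + 43 = 542/13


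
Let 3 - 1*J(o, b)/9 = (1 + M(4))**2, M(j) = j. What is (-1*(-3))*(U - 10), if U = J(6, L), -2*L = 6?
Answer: -624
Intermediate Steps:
L = -3 (L = -1/2*6 = -3)
J(o, b) = -198 (J(o, b) = 27 - 9*(1 + 4)**2 = 27 - 9*5**2 = 27 - 9*25 = 27 - 225 = -198)
U = -198
(-1*(-3))*(U - 10) = (-1*(-3))*(-198 - 10) = 3*(-208) = -624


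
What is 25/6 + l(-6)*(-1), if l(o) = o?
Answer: 61/6 ≈ 10.167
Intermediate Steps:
25/6 + l(-6)*(-1) = 25/6 - 6*(-1) = 25*(⅙) + 6 = 25/6 + 6 = 61/6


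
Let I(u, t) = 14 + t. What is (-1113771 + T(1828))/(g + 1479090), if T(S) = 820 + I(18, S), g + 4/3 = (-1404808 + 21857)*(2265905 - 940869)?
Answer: 3333327/5497375146442 ≈ 6.0635e-7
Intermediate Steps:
g = -5497379583712/3 (g = -4/3 + (-1404808 + 21857)*(2265905 - 940869) = -4/3 - 1382951*1325036 = -4/3 - 1832459861236 = -5497379583712/3 ≈ -1.8325e+12)
T(S) = 834 + S (T(S) = 820 + (14 + S) = 834 + S)
(-1113771 + T(1828))/(g + 1479090) = (-1113771 + (834 + 1828))/(-5497379583712/3 + 1479090) = (-1113771 + 2662)/(-5497375146442/3) = -1111109*(-3/5497375146442) = 3333327/5497375146442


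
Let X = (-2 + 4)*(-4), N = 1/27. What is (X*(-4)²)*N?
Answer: -128/27 ≈ -4.7407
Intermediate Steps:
N = 1/27 ≈ 0.037037
X = -8 (X = 2*(-4) = -8)
(X*(-4)²)*N = -8*(-4)²*(1/27) = -8*16*(1/27) = -128*1/27 = -128/27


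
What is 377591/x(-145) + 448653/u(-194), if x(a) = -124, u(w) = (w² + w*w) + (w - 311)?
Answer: -28175713325/9271108 ≈ -3039.1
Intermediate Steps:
u(w) = -311 + w + 2*w² (u(w) = (w² + w²) + (-311 + w) = 2*w² + (-311 + w) = -311 + w + 2*w²)
377591/x(-145) + 448653/u(-194) = 377591/(-124) + 448653/(-311 - 194 + 2*(-194)²) = 377591*(-1/124) + 448653/(-311 - 194 + 2*37636) = -377591/124 + 448653/(-311 - 194 + 75272) = -377591/124 + 448653/74767 = -28175713325/9271108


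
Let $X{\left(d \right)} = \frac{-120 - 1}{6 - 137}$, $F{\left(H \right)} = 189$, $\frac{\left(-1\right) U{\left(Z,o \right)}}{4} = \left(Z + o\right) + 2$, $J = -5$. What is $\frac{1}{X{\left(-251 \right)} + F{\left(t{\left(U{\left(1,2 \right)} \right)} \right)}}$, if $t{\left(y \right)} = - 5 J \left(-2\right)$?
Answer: $\frac{131}{24880} \approx 0.0052653$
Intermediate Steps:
$U{\left(Z,o \right)} = -8 - 4 Z - 4 o$ ($U{\left(Z,o \right)} = - 4 \left(\left(Z + o\right) + 2\right) = - 4 \left(2 + Z + o\right) = -8 - 4 Z - 4 o$)
$t{\left(y \right)} = -50$ ($t{\left(y \right)} = \left(-5\right) \left(-5\right) \left(-2\right) = 25 \left(-2\right) = -50$)
$X{\left(d \right)} = \frac{121}{131}$ ($X{\left(d \right)} = - \frac{121}{-131} = \left(-121\right) \left(- \frac{1}{131}\right) = \frac{121}{131}$)
$\frac{1}{X{\left(-251 \right)} + F{\left(t{\left(U{\left(1,2 \right)} \right)} \right)}} = \frac{1}{\frac{121}{131} + 189} = \frac{1}{\frac{24880}{131}} = \frac{131}{24880}$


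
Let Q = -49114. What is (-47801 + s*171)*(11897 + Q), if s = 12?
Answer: 1702640533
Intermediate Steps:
(-47801 + s*171)*(11897 + Q) = (-47801 + 12*171)*(11897 - 49114) = (-47801 + 2052)*(-37217) = -45749*(-37217) = 1702640533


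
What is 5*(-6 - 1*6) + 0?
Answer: -60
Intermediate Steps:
5*(-6 - 1*6) + 0 = 5*(-6 - 6) + 0 = 5*(-12) + 0 = -60 + 0 = -60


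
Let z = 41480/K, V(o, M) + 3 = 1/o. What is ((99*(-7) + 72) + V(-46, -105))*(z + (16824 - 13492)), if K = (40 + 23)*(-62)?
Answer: -93099730240/44919 ≈ -2.0726e+6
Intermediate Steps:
K = -3906 (K = 63*(-62) = -3906)
V(o, M) = -3 + 1/o
z = -20740/1953 (z = 41480/(-3906) = 41480*(-1/3906) = -20740/1953 ≈ -10.620)
((99*(-7) + 72) + V(-46, -105))*(z + (16824 - 13492)) = ((99*(-7) + 72) + (-3 + 1/(-46)))*(-20740/1953 + (16824 - 13492)) = ((-693 + 72) + (-3 - 1/46))*(-20740/1953 + 3332) = (-621 - 139/46)*(6486656/1953) = -28705/46*6486656/1953 = -93099730240/44919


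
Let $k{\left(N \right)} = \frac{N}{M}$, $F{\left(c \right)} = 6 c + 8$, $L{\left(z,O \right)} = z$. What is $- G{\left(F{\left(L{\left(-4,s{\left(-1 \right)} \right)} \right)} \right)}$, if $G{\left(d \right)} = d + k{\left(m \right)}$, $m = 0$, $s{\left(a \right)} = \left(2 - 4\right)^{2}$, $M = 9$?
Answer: $16$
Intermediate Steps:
$s{\left(a \right)} = 4$ ($s{\left(a \right)} = \left(-2\right)^{2} = 4$)
$F{\left(c \right)} = 8 + 6 c$
$k{\left(N \right)} = \frac{N}{9}$
$G{\left(d \right)} = d$ ($G{\left(d \right)} = d + \frac{1}{9} \cdot 0 = d + 0 = d$)
$- G{\left(F{\left(L{\left(-4,s{\left(-1 \right)} \right)} \right)} \right)} = - (8 + 6 \left(-4\right)) = - (8 - 24) = \left(-1\right) \left(-16\right) = 16$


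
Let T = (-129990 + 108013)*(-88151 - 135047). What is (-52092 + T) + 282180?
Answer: 4905452534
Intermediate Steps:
T = 4905222446 (T = -21977*(-223198) = 4905222446)
(-52092 + T) + 282180 = (-52092 + 4905222446) + 282180 = 4905170354 + 282180 = 4905452534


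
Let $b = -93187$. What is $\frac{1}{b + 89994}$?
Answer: $- \frac{1}{3193} \approx -0.00031319$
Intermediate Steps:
$\frac{1}{b + 89994} = \frac{1}{-93187 + 89994} = \frac{1}{-3193} = - \frac{1}{3193}$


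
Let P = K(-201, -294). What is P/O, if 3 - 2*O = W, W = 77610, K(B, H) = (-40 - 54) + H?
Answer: 776/77607 ≈ 0.0099991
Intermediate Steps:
K(B, H) = -94 + H
P = -388 (P = -94 - 294 = -388)
O = -77607/2 (O = 3/2 - ½*77610 = 3/2 - 38805 = -77607/2 ≈ -38804.)
P/O = -388/(-77607/2) = -388*(-2/77607) = 776/77607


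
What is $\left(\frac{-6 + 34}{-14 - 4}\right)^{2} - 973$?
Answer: $- \frac{78617}{81} \approx -970.58$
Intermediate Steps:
$\left(\frac{-6 + 34}{-14 - 4}\right)^{2} - 973 = \left(\frac{28}{-18}\right)^{2} - 973 = \left(28 \left(- \frac{1}{18}\right)\right)^{2} - 973 = \left(- \frac{14}{9}\right)^{2} - 973 = \frac{196}{81} - 973 = - \frac{78617}{81}$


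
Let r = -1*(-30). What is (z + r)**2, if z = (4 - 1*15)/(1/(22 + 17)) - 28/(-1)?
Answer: 137641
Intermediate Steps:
z = -401 (z = (4 - 15)/(1/39) - 28*(-1) = -11/1/39 + 28 = -11*39 + 28 = -429 + 28 = -401)
r = 30
(z + r)**2 = (-401 + 30)**2 = (-371)**2 = 137641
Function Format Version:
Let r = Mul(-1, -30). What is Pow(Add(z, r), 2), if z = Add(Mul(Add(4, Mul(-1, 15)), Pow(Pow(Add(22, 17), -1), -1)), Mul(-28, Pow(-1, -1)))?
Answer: 137641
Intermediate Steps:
z = -401 (z = Add(Mul(Add(4, -15), Pow(Pow(39, -1), -1)), Mul(-28, -1)) = Add(Mul(-11, Pow(Rational(1, 39), -1)), 28) = Add(Mul(-11, 39), 28) = Add(-429, 28) = -401)
r = 30
Pow(Add(z, r), 2) = Pow(Add(-401, 30), 2) = Pow(-371, 2) = 137641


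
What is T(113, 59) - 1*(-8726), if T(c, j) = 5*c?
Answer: 9291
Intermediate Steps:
T(113, 59) - 1*(-8726) = 5*113 - 1*(-8726) = 565 + 8726 = 9291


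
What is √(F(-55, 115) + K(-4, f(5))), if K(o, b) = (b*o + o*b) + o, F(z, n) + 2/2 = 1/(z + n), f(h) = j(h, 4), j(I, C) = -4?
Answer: √24315/30 ≈ 5.1978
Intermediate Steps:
f(h) = -4
F(z, n) = -1 + 1/(n + z) (F(z, n) = -1 + 1/(z + n) = -1 + 1/(n + z))
K(o, b) = o + 2*b*o (K(o, b) = (b*o + b*o) + o = 2*b*o + o = o + 2*b*o)
√(F(-55, 115) + K(-4, f(5))) = √((1 - 1*115 - 1*(-55))/(115 - 55) - 4*(1 + 2*(-4))) = √((1 - 115 + 55)/60 - 4*(1 - 8)) = √((1/60)*(-59) - 4*(-7)) = √(-59/60 + 28) = √(1621/60) = √24315/30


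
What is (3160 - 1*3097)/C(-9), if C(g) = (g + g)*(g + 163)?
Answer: -1/44 ≈ -0.022727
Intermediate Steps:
C(g) = 2*g*(163 + g) (C(g) = (2*g)*(163 + g) = 2*g*(163 + g))
(3160 - 1*3097)/C(-9) = (3160 - 1*3097)/((2*(-9)*(163 - 9))) = (3160 - 3097)/((2*(-9)*154)) = 63/(-2772) = 63*(-1/2772) = -1/44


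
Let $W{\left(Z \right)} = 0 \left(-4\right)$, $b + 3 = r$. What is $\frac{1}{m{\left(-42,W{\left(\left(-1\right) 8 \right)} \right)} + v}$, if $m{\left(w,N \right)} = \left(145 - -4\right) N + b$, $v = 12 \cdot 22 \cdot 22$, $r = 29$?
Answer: $\frac{1}{5834} \approx 0.00017141$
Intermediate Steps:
$b = 26$ ($b = -3 + 29 = 26$)
$v = 5808$ ($v = 264 \cdot 22 = 5808$)
$W{\left(Z \right)} = 0$
$m{\left(w,N \right)} = 26 + 149 N$ ($m{\left(w,N \right)} = \left(145 - -4\right) N + 26 = \left(145 + 4\right) N + 26 = 149 N + 26 = 26 + 149 N$)
$\frac{1}{m{\left(-42,W{\left(\left(-1\right) 8 \right)} \right)} + v} = \frac{1}{\left(26 + 149 \cdot 0\right) + 5808} = \frac{1}{\left(26 + 0\right) + 5808} = \frac{1}{26 + 5808} = \frac{1}{5834}$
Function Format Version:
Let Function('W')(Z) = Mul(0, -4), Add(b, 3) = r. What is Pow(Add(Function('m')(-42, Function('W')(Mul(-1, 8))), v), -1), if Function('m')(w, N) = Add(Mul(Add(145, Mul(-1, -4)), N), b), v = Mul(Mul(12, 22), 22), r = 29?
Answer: Rational(1, 5834) ≈ 0.00017141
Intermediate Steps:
b = 26 (b = Add(-3, 29) = 26)
v = 5808 (v = Mul(264, 22) = 5808)
Function('W')(Z) = 0
Function('m')(w, N) = Add(26, Mul(149, N)) (Function('m')(w, N) = Add(Mul(Add(145, Mul(-1, -4)), N), 26) = Add(Mul(Add(145, 4), N), 26) = Add(Mul(149, N), 26) = Add(26, Mul(149, N)))
Pow(Add(Function('m')(-42, Function('W')(Mul(-1, 8))), v), -1) = Pow(Add(Add(26, Mul(149, 0)), 5808), -1) = Pow(Add(Add(26, 0), 5808), -1) = Pow(Add(26, 5808), -1) = Pow(5834, -1) = Rational(1, 5834)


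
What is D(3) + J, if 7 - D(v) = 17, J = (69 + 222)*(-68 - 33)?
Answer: -29401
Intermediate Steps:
J = -29391 (J = 291*(-101) = -29391)
D(v) = -10 (D(v) = 7 - 1*17 = 7 - 17 = -10)
D(3) + J = -10 - 29391 = -29401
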